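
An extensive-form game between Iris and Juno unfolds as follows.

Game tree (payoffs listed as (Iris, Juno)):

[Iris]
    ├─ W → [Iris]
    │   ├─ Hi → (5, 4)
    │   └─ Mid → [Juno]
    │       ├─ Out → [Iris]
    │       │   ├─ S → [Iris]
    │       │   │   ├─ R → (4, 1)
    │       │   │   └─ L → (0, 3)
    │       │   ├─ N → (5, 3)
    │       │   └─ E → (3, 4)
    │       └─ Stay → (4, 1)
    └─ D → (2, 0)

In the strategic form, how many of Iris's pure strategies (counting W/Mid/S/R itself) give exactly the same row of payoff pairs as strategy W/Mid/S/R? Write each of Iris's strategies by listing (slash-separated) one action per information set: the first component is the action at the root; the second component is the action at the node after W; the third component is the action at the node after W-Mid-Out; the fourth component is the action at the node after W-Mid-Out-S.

Row for W/Mid/S/R (columns Out, Stay): (4,1) (4,1).
Every one of Iris's information sets is on the play path for some reply by Juno when Iris follows W/Mid/S/R.
Changing the action at any of them therefore changes at least one column, so only W/Mid/S/R itself gives this row.

1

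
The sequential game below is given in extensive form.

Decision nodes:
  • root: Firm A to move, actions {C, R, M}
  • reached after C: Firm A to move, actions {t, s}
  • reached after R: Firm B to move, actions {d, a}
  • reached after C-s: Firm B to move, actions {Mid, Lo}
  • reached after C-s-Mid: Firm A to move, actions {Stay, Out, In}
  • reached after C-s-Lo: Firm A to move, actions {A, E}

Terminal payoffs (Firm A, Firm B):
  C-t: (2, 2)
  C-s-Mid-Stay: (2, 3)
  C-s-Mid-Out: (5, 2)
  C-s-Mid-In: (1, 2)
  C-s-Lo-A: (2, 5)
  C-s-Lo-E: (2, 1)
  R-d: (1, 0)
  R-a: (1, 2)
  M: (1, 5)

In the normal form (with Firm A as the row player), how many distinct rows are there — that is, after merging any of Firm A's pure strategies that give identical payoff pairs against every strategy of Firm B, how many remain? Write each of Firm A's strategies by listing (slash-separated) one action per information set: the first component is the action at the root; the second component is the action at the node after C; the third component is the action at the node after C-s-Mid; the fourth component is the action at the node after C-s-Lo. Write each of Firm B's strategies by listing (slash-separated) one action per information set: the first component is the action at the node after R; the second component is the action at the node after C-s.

9

Firm A has 36 pure strategies: C/t/Stay/A, C/t/Stay/E, C/t/Out/A, C/t/Out/E, C/t/In/A, C/t/In/E, C/s/Stay/A, C/s/Stay/E, C/s/Out/A, C/s/Out/E, C/s/In/A, C/s/In/E, R/t/Stay/A, R/t/Stay/E, R/t/Out/A, R/t/Out/E, R/t/In/A, R/t/In/E, R/s/Stay/A, R/s/Stay/E, R/s/Out/A, R/s/Out/E, R/s/In/A, R/s/In/E, M/t/Stay/A, M/t/Stay/E, M/t/Out/A, M/t/Out/E, M/t/In/A, M/t/In/E, M/s/Stay/A, M/s/Stay/E, M/s/Out/A, M/s/Out/E, M/s/In/A, M/s/In/E. Columns: d/Mid, d/Lo, a/Mid, a/Lo.
{C/t/Stay/A, C/t/Stay/E, C/t/Out/A, C/t/Out/E, C/t/In/A, C/t/In/E} → row (2,2) (2,2) (2,2) (2,2)
{C/s/Stay/A} → row (2,3) (2,5) (2,3) (2,5)
{C/s/Stay/E} → row (2,3) (2,1) (2,3) (2,1)
{C/s/Out/A} → row (5,2) (2,5) (5,2) (2,5)
{C/s/Out/E} → row (5,2) (2,1) (5,2) (2,1)
{C/s/In/A} → row (1,2) (2,5) (1,2) (2,5)
{C/s/In/E} → row (1,2) (2,1) (1,2) (2,1)
{R/t/Stay/A, R/t/Stay/E, R/t/Out/A, R/t/Out/E, R/t/In/A, R/t/In/E, R/s/Stay/A, R/s/Stay/E, R/s/Out/A, R/s/Out/E, R/s/In/A, R/s/In/E} → row (1,0) (1,0) (1,2) (1,2)
{M/t/Stay/A, M/t/Stay/E, M/t/Out/A, M/t/Out/E, M/t/In/A, M/t/In/E, M/s/Stay/A, M/s/Stay/E, M/s/Out/A, M/s/Out/E, M/s/In/A, M/s/In/E} → row (1,5) (1,5) (1,5) (1,5)
That's 9 distinct rows out of 36 strategies.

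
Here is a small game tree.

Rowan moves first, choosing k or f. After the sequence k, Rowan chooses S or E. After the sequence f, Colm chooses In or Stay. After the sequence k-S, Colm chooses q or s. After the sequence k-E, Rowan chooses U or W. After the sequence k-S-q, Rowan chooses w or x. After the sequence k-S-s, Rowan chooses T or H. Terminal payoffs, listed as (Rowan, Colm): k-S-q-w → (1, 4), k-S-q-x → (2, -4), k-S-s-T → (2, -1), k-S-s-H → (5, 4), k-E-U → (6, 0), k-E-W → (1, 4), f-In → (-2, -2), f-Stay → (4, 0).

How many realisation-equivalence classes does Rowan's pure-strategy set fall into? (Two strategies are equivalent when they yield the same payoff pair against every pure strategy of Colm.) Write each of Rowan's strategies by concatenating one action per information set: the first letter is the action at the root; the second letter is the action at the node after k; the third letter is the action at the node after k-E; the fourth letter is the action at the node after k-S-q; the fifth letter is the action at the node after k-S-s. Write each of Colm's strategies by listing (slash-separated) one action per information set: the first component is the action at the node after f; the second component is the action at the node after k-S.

7

Rowan has 32 pure strategies: kSUwT, kSUwH, kSUxT, kSUxH, kSWwT, kSWwH, kSWxT, kSWxH, kEUwT, kEUwH, kEUxT, kEUxH, kEWwT, kEWwH, kEWxT, kEWxH, fSUwT, fSUwH, fSUxT, fSUxH, fSWwT, fSWwH, fSWxT, fSWxH, fEUwT, fEUwH, fEUxT, fEUxH, fEWwT, fEWwH, fEWxT, fEWxH. Columns: In/q, In/s, Stay/q, Stay/s.
{kSUwT, kSWwT} → row (1,4) (2,-1) (1,4) (2,-1)
{kSUwH, kSWwH} → row (1,4) (5,4) (1,4) (5,4)
{kSUxT, kSWxT} → row (2,-4) (2,-1) (2,-4) (2,-1)
{kSUxH, kSWxH} → row (2,-4) (5,4) (2,-4) (5,4)
{kEUwT, kEUwH, kEUxT, kEUxH} → row (6,0) (6,0) (6,0) (6,0)
{kEWwT, kEWwH, kEWxT, kEWxH} → row (1,4) (1,4) (1,4) (1,4)
{fSUwT, fSUwH, fSUxT, fSUxH, fSWwT, fSWwH, fSWxT, fSWxH, fEUwT, fEUwH, fEUxT, fEUxH, fEWwT, fEWwH, fEWxT, fEWxH} → row (-2,-2) (-2,-2) (4,0) (4,0)
That's 7 distinct rows out of 32 strategies.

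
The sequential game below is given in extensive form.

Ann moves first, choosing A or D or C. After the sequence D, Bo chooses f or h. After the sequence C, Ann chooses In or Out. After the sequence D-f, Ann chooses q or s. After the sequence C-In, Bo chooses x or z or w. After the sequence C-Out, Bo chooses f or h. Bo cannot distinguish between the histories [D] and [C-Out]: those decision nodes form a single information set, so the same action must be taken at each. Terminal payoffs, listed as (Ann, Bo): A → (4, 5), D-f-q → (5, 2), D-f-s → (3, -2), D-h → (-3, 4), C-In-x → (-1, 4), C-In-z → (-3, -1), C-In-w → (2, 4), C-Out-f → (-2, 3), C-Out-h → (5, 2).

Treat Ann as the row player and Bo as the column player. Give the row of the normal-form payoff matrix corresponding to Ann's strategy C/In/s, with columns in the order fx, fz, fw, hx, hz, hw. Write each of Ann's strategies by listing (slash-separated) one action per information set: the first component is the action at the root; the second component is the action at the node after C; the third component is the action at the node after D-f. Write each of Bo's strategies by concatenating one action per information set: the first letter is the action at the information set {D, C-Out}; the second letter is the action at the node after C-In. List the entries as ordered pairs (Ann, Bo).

(-1,4) (-3,-1) (2,4) (-1,4) (-3,-1) (2,4)

vs fx: Ann plays C → Ann plays In at [C] → Bo plays x at [C-In] → (-1, 4)
vs fz: Ann plays C → Ann plays In at [C] → Bo plays z at [C-In] → (-3, -1)
vs fw: Ann plays C → Ann plays In at [C] → Bo plays w at [C-In] → (2, 4)
vs hx: Ann plays C → Ann plays In at [C] → Bo plays x at [C-In] → (-1, 4)
vs hz: Ann plays C → Ann plays In at [C] → Bo plays z at [C-In] → (-3, -1)
vs hw: Ann plays C → Ann plays In at [C] → Bo plays w at [C-In] → (2, 4)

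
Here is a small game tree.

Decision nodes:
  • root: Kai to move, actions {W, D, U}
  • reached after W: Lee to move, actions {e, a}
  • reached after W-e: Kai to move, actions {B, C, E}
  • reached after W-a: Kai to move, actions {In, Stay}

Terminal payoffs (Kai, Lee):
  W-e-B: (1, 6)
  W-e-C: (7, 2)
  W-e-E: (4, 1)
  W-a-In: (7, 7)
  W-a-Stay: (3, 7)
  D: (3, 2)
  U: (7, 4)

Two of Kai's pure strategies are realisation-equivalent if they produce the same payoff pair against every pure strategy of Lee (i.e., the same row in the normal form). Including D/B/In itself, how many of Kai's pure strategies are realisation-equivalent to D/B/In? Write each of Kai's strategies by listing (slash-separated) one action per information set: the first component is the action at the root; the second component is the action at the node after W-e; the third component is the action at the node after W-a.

Row for D/B/In (columns e, a): (3,2) (3,2).
Under D/B/In, Kai's choice at the node after W-e and at the node after W-a can never be reached regardless of what Lee does, so varying those choices leaves every outcome unchanged.
Holding the reachable choices fixed and varying the unreachable ones freely already gives 3 × 2 = 6 equivalent strategies.
No other strategy reproduces this row, so those 6 are the full class: D/B/In, D/B/Stay, D/C/In, D/C/Stay, D/E/In, D/E/Stay.

6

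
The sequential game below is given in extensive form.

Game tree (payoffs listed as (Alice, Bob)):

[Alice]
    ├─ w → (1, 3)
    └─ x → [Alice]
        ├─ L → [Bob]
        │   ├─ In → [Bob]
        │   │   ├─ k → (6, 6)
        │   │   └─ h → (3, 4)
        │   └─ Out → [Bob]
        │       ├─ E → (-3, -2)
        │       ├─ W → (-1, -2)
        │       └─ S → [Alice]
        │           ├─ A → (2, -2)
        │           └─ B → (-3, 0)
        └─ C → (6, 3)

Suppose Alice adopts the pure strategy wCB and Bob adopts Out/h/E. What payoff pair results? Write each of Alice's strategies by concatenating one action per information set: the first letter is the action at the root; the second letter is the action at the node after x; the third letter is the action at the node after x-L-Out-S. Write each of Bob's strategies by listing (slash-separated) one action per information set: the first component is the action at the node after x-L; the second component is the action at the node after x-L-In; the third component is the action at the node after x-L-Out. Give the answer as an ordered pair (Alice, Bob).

(1, 3)

Trace the play path from the root:
  Alice plays w
→ terminal payoff (1, 3).
(Alice's choice at the node after x is never reached on this path, so it doesn't affect the outcome.)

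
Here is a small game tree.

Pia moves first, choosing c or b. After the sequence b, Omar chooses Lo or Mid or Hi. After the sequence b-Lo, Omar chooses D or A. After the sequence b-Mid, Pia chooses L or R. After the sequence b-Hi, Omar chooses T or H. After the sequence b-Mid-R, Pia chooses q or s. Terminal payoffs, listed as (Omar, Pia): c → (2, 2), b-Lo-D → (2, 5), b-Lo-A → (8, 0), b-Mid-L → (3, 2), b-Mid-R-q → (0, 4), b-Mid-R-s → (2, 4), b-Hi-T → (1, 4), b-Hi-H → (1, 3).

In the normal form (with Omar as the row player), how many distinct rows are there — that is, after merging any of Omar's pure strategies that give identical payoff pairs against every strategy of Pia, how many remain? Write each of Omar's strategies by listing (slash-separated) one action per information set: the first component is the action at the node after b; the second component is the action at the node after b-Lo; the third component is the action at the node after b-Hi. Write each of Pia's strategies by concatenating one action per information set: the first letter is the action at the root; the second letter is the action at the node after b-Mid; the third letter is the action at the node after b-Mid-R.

Omar has 12 pure strategies: Lo/D/T, Lo/D/H, Lo/A/T, Lo/A/H, Mid/D/T, Mid/D/H, Mid/A/T, Mid/A/H, Hi/D/T, Hi/D/H, Hi/A/T, Hi/A/H. Columns: cLq, cLs, cRq, cRs, bLq, bLs, bRq, bRs.
{Lo/D/T, Lo/D/H} → row (2,2) (2,2) (2,2) (2,2) (2,5) (2,5) (2,5) (2,5)
{Lo/A/T, Lo/A/H} → row (2,2) (2,2) (2,2) (2,2) (8,0) (8,0) (8,0) (8,0)
{Mid/D/T, Mid/D/H, Mid/A/T, Mid/A/H} → row (2,2) (2,2) (2,2) (2,2) (3,2) (3,2) (0,4) (2,4)
{Hi/D/T, Hi/A/T} → row (2,2) (2,2) (2,2) (2,2) (1,4) (1,4) (1,4) (1,4)
{Hi/D/H, Hi/A/H} → row (2,2) (2,2) (2,2) (2,2) (1,3) (1,3) (1,3) (1,3)
That's 5 distinct rows out of 12 strategies.

5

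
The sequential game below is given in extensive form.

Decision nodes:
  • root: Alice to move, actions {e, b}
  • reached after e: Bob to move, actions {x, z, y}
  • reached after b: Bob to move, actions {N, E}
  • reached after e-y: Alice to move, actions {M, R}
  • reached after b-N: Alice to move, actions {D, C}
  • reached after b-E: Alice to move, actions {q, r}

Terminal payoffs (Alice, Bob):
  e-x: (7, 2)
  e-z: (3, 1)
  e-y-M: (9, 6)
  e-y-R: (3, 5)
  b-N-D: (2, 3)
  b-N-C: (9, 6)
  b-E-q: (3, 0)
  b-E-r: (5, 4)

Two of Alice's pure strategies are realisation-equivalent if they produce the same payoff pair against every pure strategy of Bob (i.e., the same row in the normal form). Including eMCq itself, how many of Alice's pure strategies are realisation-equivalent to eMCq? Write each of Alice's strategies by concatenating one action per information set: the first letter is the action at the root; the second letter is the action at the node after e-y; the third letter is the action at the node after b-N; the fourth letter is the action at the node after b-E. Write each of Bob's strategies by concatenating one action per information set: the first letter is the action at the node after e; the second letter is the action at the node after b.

Row for eMCq (columns xN, xE, zN, zE, yN, yE): (7,2) (7,2) (3,1) (3,1) (9,6) (9,6).
Under eMCq, Alice's choice at the node after b-N and at the node after b-E can never be reached regardless of what Bob does, so varying those choices leaves every outcome unchanged.
Holding the reachable choices fixed and varying the unreachable ones freely already gives 2 × 2 = 4 equivalent strategies.
No other strategy reproduces this row, so those 4 are the full class: eMDq, eMDr, eMCq, eMCr.

4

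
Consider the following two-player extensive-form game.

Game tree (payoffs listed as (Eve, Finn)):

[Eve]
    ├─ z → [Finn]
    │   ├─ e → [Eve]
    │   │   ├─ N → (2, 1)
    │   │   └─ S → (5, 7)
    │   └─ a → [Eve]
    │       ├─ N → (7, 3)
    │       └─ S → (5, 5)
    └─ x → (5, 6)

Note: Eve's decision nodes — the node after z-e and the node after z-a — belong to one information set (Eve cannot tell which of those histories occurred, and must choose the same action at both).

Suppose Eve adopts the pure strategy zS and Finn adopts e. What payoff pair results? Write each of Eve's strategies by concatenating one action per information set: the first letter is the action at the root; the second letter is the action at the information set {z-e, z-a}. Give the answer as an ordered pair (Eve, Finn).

Trace the play path from the root:
  Eve plays z
  Finn plays e at [z]
  Eve plays S at [z-e]
→ terminal payoff (5, 7).

(5, 7)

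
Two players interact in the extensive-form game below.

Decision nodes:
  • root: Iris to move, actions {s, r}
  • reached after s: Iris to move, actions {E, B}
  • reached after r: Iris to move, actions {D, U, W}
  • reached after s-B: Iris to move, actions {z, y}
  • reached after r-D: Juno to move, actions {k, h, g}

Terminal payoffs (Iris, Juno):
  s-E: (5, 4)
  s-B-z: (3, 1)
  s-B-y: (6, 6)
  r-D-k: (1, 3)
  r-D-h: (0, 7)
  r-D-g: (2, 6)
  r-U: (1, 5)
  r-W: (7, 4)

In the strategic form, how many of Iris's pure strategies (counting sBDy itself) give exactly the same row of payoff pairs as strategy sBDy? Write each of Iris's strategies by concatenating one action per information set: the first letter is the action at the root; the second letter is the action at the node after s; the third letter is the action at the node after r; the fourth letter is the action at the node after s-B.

3

Row for sBDy (columns k, h, g): (6,6) (6,6) (6,6).
Under sBDy, Iris's choice at the node after r can never be reached regardless of what Juno does, so varying those choices leaves every outcome unchanged.
Holding the reachable choices fixed and varying the unreachable one freely already gives 3 equivalent strategies.
No other strategy reproduces this row, so those 3 are the full class: sBDy, sBUy, sBWy.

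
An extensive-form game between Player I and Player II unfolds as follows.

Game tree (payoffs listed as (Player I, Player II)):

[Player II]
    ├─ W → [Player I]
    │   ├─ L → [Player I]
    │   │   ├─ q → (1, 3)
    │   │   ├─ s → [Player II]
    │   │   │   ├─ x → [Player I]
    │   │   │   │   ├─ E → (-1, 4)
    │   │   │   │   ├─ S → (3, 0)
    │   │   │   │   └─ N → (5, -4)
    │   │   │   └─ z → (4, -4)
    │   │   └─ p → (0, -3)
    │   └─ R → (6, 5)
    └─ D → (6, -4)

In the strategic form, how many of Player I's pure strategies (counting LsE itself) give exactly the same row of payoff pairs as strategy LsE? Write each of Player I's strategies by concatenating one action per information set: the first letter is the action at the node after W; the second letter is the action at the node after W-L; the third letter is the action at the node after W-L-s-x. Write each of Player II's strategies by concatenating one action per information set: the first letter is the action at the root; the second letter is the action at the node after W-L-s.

Row for LsE (columns Wx, Wz, Dx, Dz): (-1,4) (4,-4) (6,-4) (6,-4).
Every one of Player I's information sets is on the play path for some reply by Player II when Player I follows LsE.
Changing the action at any of them therefore changes at least one column, so only LsE itself gives this row.

1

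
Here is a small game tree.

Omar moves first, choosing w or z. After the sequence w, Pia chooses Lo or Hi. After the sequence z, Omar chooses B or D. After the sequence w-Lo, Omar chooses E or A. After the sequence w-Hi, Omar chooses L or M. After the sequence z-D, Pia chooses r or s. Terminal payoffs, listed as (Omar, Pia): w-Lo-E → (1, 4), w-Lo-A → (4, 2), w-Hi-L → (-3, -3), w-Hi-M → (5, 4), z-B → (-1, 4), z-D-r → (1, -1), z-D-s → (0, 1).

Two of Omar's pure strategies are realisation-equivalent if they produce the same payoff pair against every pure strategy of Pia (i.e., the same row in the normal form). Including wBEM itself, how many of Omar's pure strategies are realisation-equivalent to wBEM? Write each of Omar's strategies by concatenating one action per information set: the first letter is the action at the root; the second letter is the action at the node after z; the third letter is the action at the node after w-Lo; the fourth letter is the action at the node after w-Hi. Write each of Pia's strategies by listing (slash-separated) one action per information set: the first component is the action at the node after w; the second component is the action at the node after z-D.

2

Row for wBEM (columns Lo/r, Lo/s, Hi/r, Hi/s): (1,4) (1,4) (5,4) (5,4).
Under wBEM, Omar's choice at the node after z can never be reached regardless of what Pia does, so varying those choices leaves every outcome unchanged.
Holding the reachable choices fixed and varying the unreachable one freely already gives 2 equivalent strategies.
No other strategy reproduces this row, so those 2 are the full class: wBEM, wDEM.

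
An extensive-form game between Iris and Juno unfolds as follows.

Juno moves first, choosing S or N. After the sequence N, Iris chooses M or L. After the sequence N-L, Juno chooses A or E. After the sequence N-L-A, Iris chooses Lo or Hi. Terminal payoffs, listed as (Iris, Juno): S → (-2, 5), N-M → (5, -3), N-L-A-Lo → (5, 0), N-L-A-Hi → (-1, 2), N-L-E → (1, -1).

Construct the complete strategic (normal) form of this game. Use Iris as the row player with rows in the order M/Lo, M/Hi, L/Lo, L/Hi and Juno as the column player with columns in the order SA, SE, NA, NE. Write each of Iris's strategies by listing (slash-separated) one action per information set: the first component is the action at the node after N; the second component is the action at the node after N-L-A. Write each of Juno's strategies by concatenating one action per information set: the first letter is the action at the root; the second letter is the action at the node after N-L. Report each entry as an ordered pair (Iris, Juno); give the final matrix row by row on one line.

Row M/Lo: SA→(-2,5), SE→(-2,5), NA→(5,-3), NE→(5,-3)
Row M/Hi: SA→(-2,5), SE→(-2,5), NA→(5,-3), NE→(5,-3)
Row L/Lo: SA→(-2,5), SE→(-2,5), NA→(5,0), NE→(1,-1)
Row L/Hi: SA→(-2,5), SE→(-2,5), NA→(-1,2), NE→(1,-1)

M/Lo: (-2,5) (-2,5) (5,-3) (5,-3) | M/Hi: (-2,5) (-2,5) (5,-3) (5,-3) | L/Lo: (-2,5) (-2,5) (5,0) (1,-1) | L/Hi: (-2,5) (-2,5) (-1,2) (1,-1)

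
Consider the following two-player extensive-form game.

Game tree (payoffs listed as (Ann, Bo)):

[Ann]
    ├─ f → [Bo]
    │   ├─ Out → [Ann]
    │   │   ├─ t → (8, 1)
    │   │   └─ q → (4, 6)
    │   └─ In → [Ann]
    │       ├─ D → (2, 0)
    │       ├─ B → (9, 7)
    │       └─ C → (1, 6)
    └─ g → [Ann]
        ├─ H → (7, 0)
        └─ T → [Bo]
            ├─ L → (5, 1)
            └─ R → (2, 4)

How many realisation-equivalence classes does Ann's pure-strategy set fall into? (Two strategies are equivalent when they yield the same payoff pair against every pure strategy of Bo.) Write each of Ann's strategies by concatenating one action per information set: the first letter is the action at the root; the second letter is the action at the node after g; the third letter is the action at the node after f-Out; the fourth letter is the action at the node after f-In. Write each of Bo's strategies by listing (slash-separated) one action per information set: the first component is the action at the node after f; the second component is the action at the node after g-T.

Ann has 24 pure strategies: fHtD, fHtB, fHtC, fHqD, fHqB, fHqC, fTtD, fTtB, fTtC, fTqD, fTqB, fTqC, gHtD, gHtB, gHtC, gHqD, gHqB, gHqC, gTtD, gTtB, gTtC, gTqD, gTqB, gTqC. Columns: Out/L, Out/R, In/L, In/R.
{fHtD, fTtD} → row (8,1) (8,1) (2,0) (2,0)
{fHtB, fTtB} → row (8,1) (8,1) (9,7) (9,7)
{fHtC, fTtC} → row (8,1) (8,1) (1,6) (1,6)
{fHqD, fTqD} → row (4,6) (4,6) (2,0) (2,0)
{fHqB, fTqB} → row (4,6) (4,6) (9,7) (9,7)
{fHqC, fTqC} → row (4,6) (4,6) (1,6) (1,6)
{gHtD, gHtB, gHtC, gHqD, gHqB, gHqC} → row (7,0) (7,0) (7,0) (7,0)
{gTtD, gTtB, gTtC, gTqD, gTqB, gTqC} → row (5,1) (2,4) (5,1) (2,4)
That's 8 distinct rows out of 24 strategies.

8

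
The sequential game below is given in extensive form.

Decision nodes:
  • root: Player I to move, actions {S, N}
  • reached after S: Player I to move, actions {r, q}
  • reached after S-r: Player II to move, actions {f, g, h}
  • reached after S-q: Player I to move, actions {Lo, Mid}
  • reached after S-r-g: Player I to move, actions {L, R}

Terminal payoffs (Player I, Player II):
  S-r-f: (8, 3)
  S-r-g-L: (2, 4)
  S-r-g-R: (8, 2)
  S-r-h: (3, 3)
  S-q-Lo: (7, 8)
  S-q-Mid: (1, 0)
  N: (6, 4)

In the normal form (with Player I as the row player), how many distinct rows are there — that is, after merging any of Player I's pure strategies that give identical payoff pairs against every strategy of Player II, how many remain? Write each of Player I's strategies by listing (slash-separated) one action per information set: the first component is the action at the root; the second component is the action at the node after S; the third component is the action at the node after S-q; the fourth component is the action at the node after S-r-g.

Player I has 16 pure strategies: S/r/Lo/L, S/r/Lo/R, S/r/Mid/L, S/r/Mid/R, S/q/Lo/L, S/q/Lo/R, S/q/Mid/L, S/q/Mid/R, N/r/Lo/L, N/r/Lo/R, N/r/Mid/L, N/r/Mid/R, N/q/Lo/L, N/q/Lo/R, N/q/Mid/L, N/q/Mid/R. Columns: f, g, h.
{S/r/Lo/L, S/r/Mid/L} → row (8,3) (2,4) (3,3)
{S/r/Lo/R, S/r/Mid/R} → row (8,3) (8,2) (3,3)
{S/q/Lo/L, S/q/Lo/R} → row (7,8) (7,8) (7,8)
{S/q/Mid/L, S/q/Mid/R} → row (1,0) (1,0) (1,0)
{N/r/Lo/L, N/r/Lo/R, N/r/Mid/L, N/r/Mid/R, N/q/Lo/L, N/q/Lo/R, N/q/Mid/L, N/q/Mid/R} → row (6,4) (6,4) (6,4)
That's 5 distinct rows out of 16 strategies.

5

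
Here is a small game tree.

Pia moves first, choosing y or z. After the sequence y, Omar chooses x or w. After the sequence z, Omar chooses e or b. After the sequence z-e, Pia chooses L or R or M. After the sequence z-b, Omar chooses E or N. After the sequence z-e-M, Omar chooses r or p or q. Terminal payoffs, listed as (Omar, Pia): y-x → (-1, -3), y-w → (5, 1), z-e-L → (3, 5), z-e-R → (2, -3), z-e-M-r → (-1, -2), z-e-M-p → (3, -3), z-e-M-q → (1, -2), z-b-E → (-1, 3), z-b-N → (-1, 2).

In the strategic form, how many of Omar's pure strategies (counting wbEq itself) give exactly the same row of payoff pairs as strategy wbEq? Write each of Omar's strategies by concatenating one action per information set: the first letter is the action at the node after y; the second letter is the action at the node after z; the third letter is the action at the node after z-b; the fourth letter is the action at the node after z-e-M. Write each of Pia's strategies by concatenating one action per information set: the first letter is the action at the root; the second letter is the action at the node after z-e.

3

Row for wbEq (columns yL, yR, yM, zL, zR, zM): (5,1) (5,1) (5,1) (-1,3) (-1,3) (-1,3).
Under wbEq, Omar's choice at the node after z-e-M can never be reached regardless of what Pia does, so varying those choices leaves every outcome unchanged.
Holding the reachable choices fixed and varying the unreachable one freely already gives 3 equivalent strategies.
No other strategy reproduces this row, so those 3 are the full class: wbEr, wbEp, wbEq.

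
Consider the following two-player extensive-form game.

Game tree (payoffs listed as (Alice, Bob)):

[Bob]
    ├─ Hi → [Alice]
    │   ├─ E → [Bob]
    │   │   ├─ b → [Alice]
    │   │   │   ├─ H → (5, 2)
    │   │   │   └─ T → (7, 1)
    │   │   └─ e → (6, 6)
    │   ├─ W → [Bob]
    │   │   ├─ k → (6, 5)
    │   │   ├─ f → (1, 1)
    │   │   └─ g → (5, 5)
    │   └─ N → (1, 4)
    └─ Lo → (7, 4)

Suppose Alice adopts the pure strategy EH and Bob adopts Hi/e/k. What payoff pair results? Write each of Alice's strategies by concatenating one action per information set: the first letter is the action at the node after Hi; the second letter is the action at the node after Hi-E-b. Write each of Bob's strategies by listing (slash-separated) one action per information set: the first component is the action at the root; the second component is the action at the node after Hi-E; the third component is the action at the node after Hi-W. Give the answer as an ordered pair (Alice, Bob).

(6, 6)

Trace the play path from the root:
  Bob plays Hi
  Alice plays E at [Hi]
  Bob plays e at [Hi-E]
→ terminal payoff (6, 6).
(Alice's choice at the node after Hi-E-b is never reached on this path, so it doesn't affect the outcome.)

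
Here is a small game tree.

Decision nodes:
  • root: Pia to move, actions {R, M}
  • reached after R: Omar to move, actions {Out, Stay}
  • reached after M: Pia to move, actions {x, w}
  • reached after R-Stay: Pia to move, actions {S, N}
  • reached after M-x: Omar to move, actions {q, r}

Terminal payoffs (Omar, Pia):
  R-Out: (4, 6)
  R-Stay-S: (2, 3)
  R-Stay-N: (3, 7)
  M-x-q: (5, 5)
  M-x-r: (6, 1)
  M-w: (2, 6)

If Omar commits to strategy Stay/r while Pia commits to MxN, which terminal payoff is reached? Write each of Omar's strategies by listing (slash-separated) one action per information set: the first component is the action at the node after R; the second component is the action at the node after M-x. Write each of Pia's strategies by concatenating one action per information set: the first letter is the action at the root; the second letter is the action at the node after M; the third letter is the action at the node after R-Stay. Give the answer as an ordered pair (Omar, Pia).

(6, 1)

Trace the play path from the root:
  Pia plays M
  Pia plays x at [M]
  Omar plays r at [M-x]
→ terminal payoff (6, 1).
(Omar's choice at the node after R is never reached on this path, so it doesn't affect the outcome.)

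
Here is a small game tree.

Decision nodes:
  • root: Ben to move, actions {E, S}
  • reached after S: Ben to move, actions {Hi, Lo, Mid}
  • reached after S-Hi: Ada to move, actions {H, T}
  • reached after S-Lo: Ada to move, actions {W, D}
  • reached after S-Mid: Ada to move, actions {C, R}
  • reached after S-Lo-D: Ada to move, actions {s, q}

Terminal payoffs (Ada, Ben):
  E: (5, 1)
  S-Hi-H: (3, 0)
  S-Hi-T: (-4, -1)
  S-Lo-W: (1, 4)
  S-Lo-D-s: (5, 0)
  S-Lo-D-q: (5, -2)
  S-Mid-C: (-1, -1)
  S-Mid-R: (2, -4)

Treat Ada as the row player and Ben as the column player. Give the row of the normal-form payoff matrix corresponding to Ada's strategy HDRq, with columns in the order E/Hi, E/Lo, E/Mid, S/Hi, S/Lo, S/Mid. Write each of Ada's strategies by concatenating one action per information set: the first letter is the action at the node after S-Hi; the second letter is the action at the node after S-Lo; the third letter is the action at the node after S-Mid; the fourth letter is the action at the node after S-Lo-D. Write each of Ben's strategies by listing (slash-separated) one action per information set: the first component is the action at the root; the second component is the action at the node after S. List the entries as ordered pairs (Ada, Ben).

(5,1) (5,1) (5,1) (3,0) (5,-2) (2,-4)

vs E/Hi: Ben plays E → (5, 1)
vs E/Lo: Ben plays E → (5, 1)
vs E/Mid: Ben plays E → (5, 1)
vs S/Hi: Ben plays S → Ben plays Hi at [S] → Ada plays H at [S-Hi] → (3, 0)
vs S/Lo: Ben plays S → Ben plays Lo at [S] → Ada plays D at [S-Lo] → Ada plays q at [S-Lo-D] → (5, -2)
vs S/Mid: Ben plays S → Ben plays Mid at [S] → Ada plays R at [S-Mid] → (2, -4)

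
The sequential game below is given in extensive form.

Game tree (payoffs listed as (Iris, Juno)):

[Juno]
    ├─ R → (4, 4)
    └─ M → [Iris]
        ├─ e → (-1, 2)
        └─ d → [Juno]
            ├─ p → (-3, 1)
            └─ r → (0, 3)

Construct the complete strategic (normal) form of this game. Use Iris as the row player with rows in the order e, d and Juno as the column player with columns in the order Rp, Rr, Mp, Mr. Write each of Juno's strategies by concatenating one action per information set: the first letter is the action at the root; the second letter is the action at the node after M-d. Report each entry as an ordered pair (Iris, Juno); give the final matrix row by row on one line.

e: (4,4) (4,4) (-1,2) (-1,2) | d: (4,4) (4,4) (-3,1) (0,3)

Row e: Rp→(4,4), Rr→(4,4), Mp→(-1,2), Mr→(-1,2)
Row d: Rp→(4,4), Rr→(4,4), Mp→(-3,1), Mr→(0,3)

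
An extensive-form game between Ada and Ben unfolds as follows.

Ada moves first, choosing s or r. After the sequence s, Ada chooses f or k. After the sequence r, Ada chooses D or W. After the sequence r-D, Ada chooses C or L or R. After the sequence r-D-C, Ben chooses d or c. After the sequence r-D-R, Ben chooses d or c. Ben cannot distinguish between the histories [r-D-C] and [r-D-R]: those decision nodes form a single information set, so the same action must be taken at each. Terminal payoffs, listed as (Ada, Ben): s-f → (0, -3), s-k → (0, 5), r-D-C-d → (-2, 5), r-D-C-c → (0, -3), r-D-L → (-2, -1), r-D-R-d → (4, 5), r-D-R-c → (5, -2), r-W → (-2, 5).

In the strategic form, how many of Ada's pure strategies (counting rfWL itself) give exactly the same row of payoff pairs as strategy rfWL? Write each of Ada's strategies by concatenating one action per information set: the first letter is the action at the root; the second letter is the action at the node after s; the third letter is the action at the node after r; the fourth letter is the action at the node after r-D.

Row for rfWL (columns d, c): (-2,5) (-2,5).
Under rfWL, Ada's choice at the node after s and at the node after r-D can never be reached regardless of what Ben does, so varying those choices leaves every outcome unchanged.
Holding the reachable choices fixed and varying the unreachable ones freely already gives 2 × 3 = 6 equivalent strategies.
No other strategy reproduces this row, so those 6 are the full class: rfWC, rfWL, rfWR, rkWC, rkWL, rkWR.

6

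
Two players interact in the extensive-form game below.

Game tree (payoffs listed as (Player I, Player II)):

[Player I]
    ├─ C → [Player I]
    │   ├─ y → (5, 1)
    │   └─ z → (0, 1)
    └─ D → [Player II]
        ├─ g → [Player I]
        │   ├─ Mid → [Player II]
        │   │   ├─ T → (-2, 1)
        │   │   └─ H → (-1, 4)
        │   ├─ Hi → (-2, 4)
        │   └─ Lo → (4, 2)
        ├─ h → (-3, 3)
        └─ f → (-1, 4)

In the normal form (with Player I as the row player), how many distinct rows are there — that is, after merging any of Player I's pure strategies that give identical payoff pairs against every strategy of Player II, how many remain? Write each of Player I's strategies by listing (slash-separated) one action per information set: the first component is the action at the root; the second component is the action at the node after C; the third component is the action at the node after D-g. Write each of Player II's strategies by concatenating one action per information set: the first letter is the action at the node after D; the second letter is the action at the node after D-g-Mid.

Player I has 12 pure strategies: C/y/Mid, C/y/Hi, C/y/Lo, C/z/Mid, C/z/Hi, C/z/Lo, D/y/Mid, D/y/Hi, D/y/Lo, D/z/Mid, D/z/Hi, D/z/Lo. Columns: gT, gH, hT, hH, fT, fH.
{C/y/Mid, C/y/Hi, C/y/Lo} → row (5,1) (5,1) (5,1) (5,1) (5,1) (5,1)
{C/z/Mid, C/z/Hi, C/z/Lo} → row (0,1) (0,1) (0,1) (0,1) (0,1) (0,1)
{D/y/Mid, D/z/Mid} → row (-2,1) (-1,4) (-3,3) (-3,3) (-1,4) (-1,4)
{D/y/Hi, D/z/Hi} → row (-2,4) (-2,4) (-3,3) (-3,3) (-1,4) (-1,4)
{D/y/Lo, D/z/Lo} → row (4,2) (4,2) (-3,3) (-3,3) (-1,4) (-1,4)
That's 5 distinct rows out of 12 strategies.

5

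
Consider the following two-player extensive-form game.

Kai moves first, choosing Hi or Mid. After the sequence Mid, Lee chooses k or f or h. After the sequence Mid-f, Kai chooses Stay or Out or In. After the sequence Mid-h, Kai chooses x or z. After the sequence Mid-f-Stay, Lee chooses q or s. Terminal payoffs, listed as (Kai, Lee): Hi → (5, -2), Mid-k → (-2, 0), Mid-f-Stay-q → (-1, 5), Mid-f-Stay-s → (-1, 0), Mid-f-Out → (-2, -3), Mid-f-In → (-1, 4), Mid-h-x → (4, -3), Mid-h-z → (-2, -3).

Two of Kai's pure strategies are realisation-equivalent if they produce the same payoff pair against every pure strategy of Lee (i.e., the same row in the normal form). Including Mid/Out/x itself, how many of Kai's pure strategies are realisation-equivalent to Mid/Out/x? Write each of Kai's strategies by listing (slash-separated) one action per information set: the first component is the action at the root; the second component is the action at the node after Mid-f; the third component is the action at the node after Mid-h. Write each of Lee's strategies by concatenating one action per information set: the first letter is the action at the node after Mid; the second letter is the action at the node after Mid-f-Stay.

Row for Mid/Out/x (columns kq, ks, fq, fs, hq, hs): (-2,0) (-2,0) (-2,-3) (-2,-3) (4,-3) (4,-3).
Every one of Kai's information sets is on the play path for some reply by Lee when Kai follows Mid/Out/x.
Changing the action at any of them therefore changes at least one column, so only Mid/Out/x itself gives this row.

1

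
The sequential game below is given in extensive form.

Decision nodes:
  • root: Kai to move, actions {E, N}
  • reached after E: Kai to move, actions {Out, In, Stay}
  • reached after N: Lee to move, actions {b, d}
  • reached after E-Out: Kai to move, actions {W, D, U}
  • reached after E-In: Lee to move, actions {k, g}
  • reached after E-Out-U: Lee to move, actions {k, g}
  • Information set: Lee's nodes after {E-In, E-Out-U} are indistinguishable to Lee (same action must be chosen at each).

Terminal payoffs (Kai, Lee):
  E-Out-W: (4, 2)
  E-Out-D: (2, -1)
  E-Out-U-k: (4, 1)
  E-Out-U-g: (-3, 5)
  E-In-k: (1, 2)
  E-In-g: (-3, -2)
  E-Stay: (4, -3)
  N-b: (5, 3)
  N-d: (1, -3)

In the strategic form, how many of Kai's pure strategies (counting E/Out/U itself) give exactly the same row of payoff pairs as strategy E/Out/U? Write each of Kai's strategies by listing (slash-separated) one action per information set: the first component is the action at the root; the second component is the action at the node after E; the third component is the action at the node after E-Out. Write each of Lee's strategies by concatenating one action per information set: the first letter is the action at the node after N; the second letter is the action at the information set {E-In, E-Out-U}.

Row for E/Out/U (columns bk, bg, dk, dg): (4,1) (-3,5) (4,1) (-3,5).
Every one of Kai's information sets is on the play path for some reply by Lee when Kai follows E/Out/U.
Changing the action at any of them therefore changes at least one column, so only E/Out/U itself gives this row.

1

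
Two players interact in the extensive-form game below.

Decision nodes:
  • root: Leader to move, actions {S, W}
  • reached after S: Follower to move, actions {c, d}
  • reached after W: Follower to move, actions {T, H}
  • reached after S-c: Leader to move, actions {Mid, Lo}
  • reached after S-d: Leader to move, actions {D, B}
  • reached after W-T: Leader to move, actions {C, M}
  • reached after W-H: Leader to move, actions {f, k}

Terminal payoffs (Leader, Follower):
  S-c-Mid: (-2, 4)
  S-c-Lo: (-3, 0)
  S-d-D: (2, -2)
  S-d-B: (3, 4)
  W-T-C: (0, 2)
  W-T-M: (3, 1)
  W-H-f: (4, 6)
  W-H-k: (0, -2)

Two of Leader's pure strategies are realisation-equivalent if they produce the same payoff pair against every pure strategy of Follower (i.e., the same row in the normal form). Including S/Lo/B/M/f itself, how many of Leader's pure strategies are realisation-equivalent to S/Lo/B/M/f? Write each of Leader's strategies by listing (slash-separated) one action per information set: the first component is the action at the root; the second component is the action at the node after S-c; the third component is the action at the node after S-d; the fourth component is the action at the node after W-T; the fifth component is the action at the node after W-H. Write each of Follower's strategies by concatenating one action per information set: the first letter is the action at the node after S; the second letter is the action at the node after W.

Row for S/Lo/B/M/f (columns cT, cH, dT, dH): (-3,0) (-3,0) (3,4) (3,4).
Under S/Lo/B/M/f, Leader's choice at the node after W-T and at the node after W-H can never be reached regardless of what Follower does, so varying those choices leaves every outcome unchanged.
Holding the reachable choices fixed and varying the unreachable ones freely already gives 2 × 2 = 4 equivalent strategies.
No other strategy reproduces this row, so those 4 are the full class: S/Lo/B/C/f, S/Lo/B/C/k, S/Lo/B/M/f, S/Lo/B/M/k.

4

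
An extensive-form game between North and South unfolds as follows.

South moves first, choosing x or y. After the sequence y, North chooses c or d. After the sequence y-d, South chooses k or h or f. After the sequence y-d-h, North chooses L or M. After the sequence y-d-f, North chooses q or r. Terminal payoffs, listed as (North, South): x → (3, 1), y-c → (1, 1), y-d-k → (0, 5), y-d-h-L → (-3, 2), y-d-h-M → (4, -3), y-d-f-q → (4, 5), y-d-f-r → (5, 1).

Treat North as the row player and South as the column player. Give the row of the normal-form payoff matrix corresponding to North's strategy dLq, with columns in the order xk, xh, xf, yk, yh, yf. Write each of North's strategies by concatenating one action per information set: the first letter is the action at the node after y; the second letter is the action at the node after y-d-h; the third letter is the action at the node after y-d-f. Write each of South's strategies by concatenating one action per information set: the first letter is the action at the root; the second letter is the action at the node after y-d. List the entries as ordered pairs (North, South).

vs xk: South plays x → (3, 1)
vs xh: South plays x → (3, 1)
vs xf: South plays x → (3, 1)
vs yk: South plays y → North plays d at [y] → South plays k at [y-d] → (0, 5)
vs yh: South plays y → North plays d at [y] → South plays h at [y-d] → North plays L at [y-d-h] → (-3, 2)
vs yf: South plays y → North plays d at [y] → South plays f at [y-d] → North plays q at [y-d-f] → (4, 5)

(3,1) (3,1) (3,1) (0,5) (-3,2) (4,5)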